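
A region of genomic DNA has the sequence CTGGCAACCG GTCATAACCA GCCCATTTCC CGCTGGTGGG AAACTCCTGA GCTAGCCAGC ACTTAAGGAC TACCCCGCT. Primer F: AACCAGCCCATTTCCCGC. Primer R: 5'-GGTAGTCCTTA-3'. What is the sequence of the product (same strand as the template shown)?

5'-AACCAGCCCATTTCCCGCTGGTGGGAAACTCCTGAGCTAGCCAGCACTTAAGGACTACC-3'

Forward primer AACCAGCCCATTTCCCGC is found on the top strand at positions 16–33.
Taking the reverse complement of GGTAGTCCTTA gives TAAGGACTACC, found at positions 64–74 on the template; the primer anneals here to the top strand with its 3' end pointing upstream.
The product is the template from position 16 through 74 (59 bp).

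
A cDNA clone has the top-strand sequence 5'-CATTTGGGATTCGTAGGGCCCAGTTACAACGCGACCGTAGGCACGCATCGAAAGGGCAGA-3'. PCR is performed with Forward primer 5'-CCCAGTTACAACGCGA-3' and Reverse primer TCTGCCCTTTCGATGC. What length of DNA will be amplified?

42 bp

The forward primer matches the template at positions 19–34.
Taking the reverse complement of TCTGCCCTTTCGATGC gives GCATCGAAAGGGCAGA, found at positions 45–60 on the template; the primer anneals here to the top strand with its 3' end pointing upstream.
Product length = (reverse-primer end) − (forward-primer start) + 1 = 60 − 19 + 1 = 42 bp.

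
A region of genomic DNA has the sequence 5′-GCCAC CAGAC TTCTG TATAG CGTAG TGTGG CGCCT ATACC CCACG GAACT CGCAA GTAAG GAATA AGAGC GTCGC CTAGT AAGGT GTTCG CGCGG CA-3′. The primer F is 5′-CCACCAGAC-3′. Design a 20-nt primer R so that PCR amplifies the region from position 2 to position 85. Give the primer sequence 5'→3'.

The product's 3' end on the top strand is position 85.
The reverse primer anneals to the top strand over positions 66–85, i.e. to AGAGCGTCGCCTAGTAAGGT.
Its sequence written 5'→3' is the reverse complement: ACCTTACTAGGCGACGCTCT.

5'-ACCTTACTAGGCGACGCTCT-3'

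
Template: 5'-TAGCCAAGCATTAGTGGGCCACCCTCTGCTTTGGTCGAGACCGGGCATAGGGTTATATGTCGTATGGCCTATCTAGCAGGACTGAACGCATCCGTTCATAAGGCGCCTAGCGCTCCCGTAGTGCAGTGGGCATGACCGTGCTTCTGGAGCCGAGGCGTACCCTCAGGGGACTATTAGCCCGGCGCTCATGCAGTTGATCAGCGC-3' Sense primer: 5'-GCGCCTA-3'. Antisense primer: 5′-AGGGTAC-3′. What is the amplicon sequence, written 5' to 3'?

Scanning the template, GCGCCTA occurs at positions 103–109; this primer anneals to the bottom strand there with its 3' end pointing downstream.
Reverse complement of the reverse primer: GTACCCT. This occurs on the top strand at positions 157–163.
The product is the template from position 103 through 163 (61 bp).

5'-GCGCCTAGCGCTCCCGTAGTGCAGTGGGCATGACCGTGCTTCTGGAGCCGAGGCGTACCCT-3'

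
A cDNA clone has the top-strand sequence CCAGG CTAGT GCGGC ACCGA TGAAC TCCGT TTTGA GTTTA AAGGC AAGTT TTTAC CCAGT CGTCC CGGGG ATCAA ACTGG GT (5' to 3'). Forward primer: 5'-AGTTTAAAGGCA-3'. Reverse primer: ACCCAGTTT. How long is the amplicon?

48 bp

The forward primer matches the template at positions 35–46.
Reverse complement of the reverse primer: AAACTGGGT. This occurs on the top strand at positions 74–82.
The product runs from position 35 to position 82, so its length is 82 − 35 + 1 = 48 bp.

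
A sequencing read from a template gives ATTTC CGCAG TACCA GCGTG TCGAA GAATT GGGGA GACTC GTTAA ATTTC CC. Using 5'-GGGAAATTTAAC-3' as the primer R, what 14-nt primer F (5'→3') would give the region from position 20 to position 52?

The reverse primer's reverse complement GTTAAATTTCCC matches the template at positions 41–52; the product starts at position 20.
The forward primer is identical to the top strand over positions 20–33: GTCGAAGAATTGGG.

5'-GTCGAAGAATTGGG-3'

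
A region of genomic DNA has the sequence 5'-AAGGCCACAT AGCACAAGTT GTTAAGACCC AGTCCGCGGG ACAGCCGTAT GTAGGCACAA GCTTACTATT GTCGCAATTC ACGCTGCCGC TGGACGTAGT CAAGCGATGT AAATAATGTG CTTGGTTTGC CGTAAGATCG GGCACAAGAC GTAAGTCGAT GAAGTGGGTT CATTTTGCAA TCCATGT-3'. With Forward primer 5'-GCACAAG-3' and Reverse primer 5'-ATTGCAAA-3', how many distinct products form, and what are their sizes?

The forward primer GCACAAG matches the top strand at positions 12–18, 55–61, 142–148.
The reverse primer's reverse complement is TTTGCAAT, matching at positions 174–181.
Each forward site pairs with the reverse site to give a product ending at position 181: sizes 170, 127, 40 bp.

Three products: 170 bp, 127 bp, 40 bp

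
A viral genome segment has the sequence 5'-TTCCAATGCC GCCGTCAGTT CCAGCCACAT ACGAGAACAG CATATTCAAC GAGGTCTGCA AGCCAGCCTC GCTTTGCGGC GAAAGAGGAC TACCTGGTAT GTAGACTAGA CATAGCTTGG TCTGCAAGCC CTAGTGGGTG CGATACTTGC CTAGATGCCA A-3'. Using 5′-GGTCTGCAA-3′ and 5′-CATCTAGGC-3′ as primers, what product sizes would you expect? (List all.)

105 bp, 39 bp

The forward primer GGTCTGCAA matches the top strand at positions 53–61, 119–127.
The reverse primer's reverse complement is GCCTAGATG, matching at positions 149–157.
Each forward site pairs with the reverse site to give a product ending at position 157: sizes 105, 39 bp.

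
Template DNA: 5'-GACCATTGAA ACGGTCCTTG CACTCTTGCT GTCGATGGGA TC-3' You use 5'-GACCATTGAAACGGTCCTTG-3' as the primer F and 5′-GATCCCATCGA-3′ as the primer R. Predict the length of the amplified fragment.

42 bp

Scanning the template, GACCATTGAAACGGTCCTTG occurs at positions 1–20; this primer anneals to the bottom strand there with its 3' end pointing downstream.
Taking the reverse complement of GATCCCATCGA gives TCGATGGGATC, found at positions 32–42 on the template; the primer anneals here to the top strand with its 3' end pointing upstream.
The product runs from position 1 to position 42, so its length is 42 − 1 + 1 = 42 bp.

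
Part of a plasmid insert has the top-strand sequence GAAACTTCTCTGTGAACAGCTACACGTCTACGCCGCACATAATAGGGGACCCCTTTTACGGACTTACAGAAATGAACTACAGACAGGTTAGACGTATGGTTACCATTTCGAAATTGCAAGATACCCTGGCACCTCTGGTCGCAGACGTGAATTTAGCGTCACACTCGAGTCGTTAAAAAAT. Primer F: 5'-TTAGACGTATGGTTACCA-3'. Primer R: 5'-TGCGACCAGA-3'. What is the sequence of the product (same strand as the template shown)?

5'-TTAGACGTATGGTTACCATTTCGAAATTGCAAGATACCCTGGCACCTCTGGTCGCA-3'

Forward primer TTAGACGTATGGTTACCA is found on the top strand at positions 88–105.
The reverse primer's reverse complement is TCTGGTCGCA, which matches the template at positions 134–143.
The product is the template from position 88 through 143 (56 bp).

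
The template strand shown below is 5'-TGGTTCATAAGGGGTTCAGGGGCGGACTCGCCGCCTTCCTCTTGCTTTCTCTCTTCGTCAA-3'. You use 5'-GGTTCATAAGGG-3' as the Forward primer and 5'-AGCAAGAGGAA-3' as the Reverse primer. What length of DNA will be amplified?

45 bp

Forward primer GGTTCATAAGGG is found on the top strand at positions 2–13.
Taking the reverse complement of AGCAAGAGGAA gives TTCCTCTTGCT, found at positions 36–46 on the template; the primer anneals here to the top strand with its 3' end pointing upstream.
The product runs from position 2 to position 46, so its length is 46 − 2 + 1 = 45 bp.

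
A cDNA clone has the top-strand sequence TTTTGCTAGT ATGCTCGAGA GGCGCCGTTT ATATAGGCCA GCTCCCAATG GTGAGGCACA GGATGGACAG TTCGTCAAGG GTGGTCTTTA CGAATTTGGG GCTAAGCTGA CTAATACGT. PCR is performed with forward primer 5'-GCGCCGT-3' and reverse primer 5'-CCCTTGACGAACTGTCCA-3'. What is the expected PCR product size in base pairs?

Scanning the template, GCGCCGT occurs at positions 22–28; this primer anneals to the bottom strand there with its 3' end pointing downstream.
The reverse primer's reverse complement is TGGACAGTTCGTCAAGGG, which matches the template at positions 64–81.
The product runs from position 22 to position 81, so its length is 81 − 22 + 1 = 60 bp.

60 bp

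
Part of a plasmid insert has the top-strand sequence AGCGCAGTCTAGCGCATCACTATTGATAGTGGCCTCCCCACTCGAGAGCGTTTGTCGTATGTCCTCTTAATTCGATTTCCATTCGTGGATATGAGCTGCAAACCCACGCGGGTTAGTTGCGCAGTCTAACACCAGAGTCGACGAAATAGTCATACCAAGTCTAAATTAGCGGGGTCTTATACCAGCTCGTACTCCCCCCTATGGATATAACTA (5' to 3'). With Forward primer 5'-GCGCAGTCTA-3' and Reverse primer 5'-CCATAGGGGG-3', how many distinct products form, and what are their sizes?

The forward primer GCGCAGTCTA matches the top strand at positions 2–11, 119–128.
The reverse primer's reverse complement is CCCCCTATGG, matching at positions 195–204.
Each forward site pairs with the reverse site to give a product ending at position 204: sizes 203, 86 bp.

Two products: 203 bp, 86 bp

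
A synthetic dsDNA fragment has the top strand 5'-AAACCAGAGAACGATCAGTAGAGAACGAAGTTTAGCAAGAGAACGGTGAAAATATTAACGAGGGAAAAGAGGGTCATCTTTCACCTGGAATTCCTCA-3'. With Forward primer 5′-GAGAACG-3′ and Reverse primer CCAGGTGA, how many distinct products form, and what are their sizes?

The forward primer GAGAACG matches the top strand at positions 7–13, 21–27, 39–45.
The reverse primer's reverse complement is TCACCTGG, matching at positions 81–88.
Each forward site pairs with the reverse site to give a product ending at position 88: sizes 82, 68, 50 bp.

Three products: 82 bp, 68 bp, 50 bp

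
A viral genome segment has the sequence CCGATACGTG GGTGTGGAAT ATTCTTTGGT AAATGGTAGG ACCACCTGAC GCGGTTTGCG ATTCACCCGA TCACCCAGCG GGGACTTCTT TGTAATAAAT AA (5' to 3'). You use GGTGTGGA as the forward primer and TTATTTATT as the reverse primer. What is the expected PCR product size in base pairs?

Scanning the template, GGTGTGGA occurs at positions 11–18; this primer anneals to the bottom strand there with its 3' end pointing downstream.
The reverse primer's reverse complement is AATAAATAA, which matches the template at positions 94–102.
Amplicon spans positions 11–102: 92 bp.

92 bp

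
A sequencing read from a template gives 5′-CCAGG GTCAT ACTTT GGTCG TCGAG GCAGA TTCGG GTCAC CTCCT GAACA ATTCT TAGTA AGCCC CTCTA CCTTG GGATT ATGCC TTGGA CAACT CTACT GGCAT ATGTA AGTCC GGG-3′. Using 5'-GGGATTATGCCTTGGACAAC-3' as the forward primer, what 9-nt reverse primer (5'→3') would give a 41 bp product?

The forward primer binds at positions 75–94, so a 41 bp product ends at position 75 + 41 − 1 = 115.
The reverse primer anneals to the top strand over positions 107–115, i.e. to TGTAAGTCC.
Its sequence written 5'→3' is the reverse complement: GGACTTACA.

5'-GGACTTACA-3'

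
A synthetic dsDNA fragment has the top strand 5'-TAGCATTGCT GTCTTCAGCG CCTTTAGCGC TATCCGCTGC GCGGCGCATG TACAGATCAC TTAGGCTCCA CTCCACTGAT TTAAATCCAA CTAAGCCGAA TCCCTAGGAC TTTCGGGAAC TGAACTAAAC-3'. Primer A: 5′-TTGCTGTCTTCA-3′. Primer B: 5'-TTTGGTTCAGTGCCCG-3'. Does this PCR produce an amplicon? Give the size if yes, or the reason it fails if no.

Primer B (TTTGGTTCAGTGCCCG) does not match the top strand, and its reverse complement CGGGCACTGAACCAAA does not match either.
With no annealing site for primer B, no amplification occurs.

No product — primer B has no binding site in the template.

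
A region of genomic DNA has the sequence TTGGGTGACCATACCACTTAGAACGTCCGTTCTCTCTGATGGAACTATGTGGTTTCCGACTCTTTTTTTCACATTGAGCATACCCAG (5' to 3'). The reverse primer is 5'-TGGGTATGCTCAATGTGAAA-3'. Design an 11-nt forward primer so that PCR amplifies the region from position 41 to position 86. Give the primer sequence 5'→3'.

The reverse primer's reverse complement TTTCACATTGAGCATACCCA matches the template at positions 67–86; the product starts at position 41.
The forward primer is identical to the top strand over positions 41–51: GGAACTATGTG.

5'-GGAACTATGTG-3'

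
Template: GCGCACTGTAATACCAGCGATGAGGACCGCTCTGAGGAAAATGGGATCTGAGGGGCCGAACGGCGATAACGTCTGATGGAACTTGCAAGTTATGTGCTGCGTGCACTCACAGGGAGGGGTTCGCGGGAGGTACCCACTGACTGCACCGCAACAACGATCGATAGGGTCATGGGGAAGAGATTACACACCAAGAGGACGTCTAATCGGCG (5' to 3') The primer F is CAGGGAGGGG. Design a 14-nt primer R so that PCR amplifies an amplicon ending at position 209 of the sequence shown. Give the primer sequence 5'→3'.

5'-CGCCGATTAGACGT-3'

The forward primer binds at positions 110–119; the product's 3' end on the top strand is position 209.
The reverse primer anneals to the top strand over positions 196–209, i.e. to ACGTCTAATCGGCG.
Its sequence written 5'→3' is the reverse complement: CGCCGATTAGACGT.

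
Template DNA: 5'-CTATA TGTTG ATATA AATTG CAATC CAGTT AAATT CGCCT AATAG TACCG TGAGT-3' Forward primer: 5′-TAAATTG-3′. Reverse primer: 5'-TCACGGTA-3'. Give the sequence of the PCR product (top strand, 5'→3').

The forward primer matches the template at positions 14–20.
The reverse primer's reverse complement is TACCGTGA, which matches the template at positions 46–53.
The product is the template from position 14 through 53 (40 bp).

5'-TAAATTGCAATCCAGTTAAATTCGCCTAATAGTACCGTGA-3'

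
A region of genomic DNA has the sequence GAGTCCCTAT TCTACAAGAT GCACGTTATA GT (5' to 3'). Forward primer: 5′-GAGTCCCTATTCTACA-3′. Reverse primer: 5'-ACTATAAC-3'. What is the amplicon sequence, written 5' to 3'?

5'-GAGTCCCTATTCTACAAGATGCACGTTATAGT-3'

Scanning the template, GAGTCCCTATTCTACA occurs at positions 1–16; this primer anneals to the bottom strand there with its 3' end pointing downstream.
Reverse complement of the reverse primer: GTTATAGT. This occurs on the top strand at positions 25–32.
The product is the template from position 1 through 32 (32 bp).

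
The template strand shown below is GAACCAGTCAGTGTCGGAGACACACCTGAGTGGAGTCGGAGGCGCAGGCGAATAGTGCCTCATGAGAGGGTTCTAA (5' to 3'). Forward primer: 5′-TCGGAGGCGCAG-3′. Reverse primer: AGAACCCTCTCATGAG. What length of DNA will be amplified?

39 bp

Scanning the template, TCGGAGGCGCAG occurs at positions 36–47; this primer anneals to the bottom strand there with its 3' end pointing downstream.
The reverse primer's reverse complement is CTCATGAGAGGGTTCT, which matches the template at positions 59–74.
The product runs from position 36 to position 74, so its length is 74 − 36 + 1 = 39 bp.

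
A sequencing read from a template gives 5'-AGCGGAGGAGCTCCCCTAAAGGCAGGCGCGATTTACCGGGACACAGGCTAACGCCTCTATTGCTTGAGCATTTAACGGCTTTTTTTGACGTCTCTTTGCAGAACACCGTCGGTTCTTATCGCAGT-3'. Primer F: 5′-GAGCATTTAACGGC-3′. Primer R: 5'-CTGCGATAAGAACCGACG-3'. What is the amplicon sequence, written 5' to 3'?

Scanning the template, GAGCATTTAACGGC occurs at positions 66–79; this primer anneals to the bottom strand there with its 3' end pointing downstream.
The reverse primer's reverse complement is CGTCGGTTCTTATCGCAG, which matches the template at positions 107–124.
The product is the template from position 66 through 124 (59 bp).

5'-GAGCATTTAACGGCTTTTTTTGACGTCTCTTTGCAGAACACCGTCGGTTCTTATCGCAG-3'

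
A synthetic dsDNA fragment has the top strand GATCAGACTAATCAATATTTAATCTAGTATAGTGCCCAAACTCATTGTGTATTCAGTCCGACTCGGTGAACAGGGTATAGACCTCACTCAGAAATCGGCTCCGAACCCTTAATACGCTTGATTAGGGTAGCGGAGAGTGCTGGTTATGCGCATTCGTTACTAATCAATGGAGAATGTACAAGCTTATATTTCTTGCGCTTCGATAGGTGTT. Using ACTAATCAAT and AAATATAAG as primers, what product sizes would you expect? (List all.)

185 bp, 33 bp

The forward primer ACTAATCAAT matches the top strand at positions 7–16, 159–168.
The reverse primer's reverse complement is CTTATATTT, matching at positions 183–191.
Each forward site pairs with the reverse site to give a product ending at position 191: sizes 185, 33 bp.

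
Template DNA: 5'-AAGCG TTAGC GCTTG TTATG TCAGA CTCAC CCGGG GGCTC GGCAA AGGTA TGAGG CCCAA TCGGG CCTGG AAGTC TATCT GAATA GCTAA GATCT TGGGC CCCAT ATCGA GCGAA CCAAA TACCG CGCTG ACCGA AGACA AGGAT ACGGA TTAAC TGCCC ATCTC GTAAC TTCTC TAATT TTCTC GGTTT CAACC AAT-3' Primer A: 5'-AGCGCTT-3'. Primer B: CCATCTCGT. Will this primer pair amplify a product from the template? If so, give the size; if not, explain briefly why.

No product — both primers anneal to the same strand and extend in the same direction.

Primer A (AGCGCTT) matches the top strand at positions 8–14 (3' end points downstream).
Primer B (CCATCTCGT) also matches the top strand directly, at positions 159–167 — its reverse complement ACGAGATGG is not present.
Both primers anneal to the bottom strand with 3' ends pointing the same way, so neither can prime synthesis back toward the other.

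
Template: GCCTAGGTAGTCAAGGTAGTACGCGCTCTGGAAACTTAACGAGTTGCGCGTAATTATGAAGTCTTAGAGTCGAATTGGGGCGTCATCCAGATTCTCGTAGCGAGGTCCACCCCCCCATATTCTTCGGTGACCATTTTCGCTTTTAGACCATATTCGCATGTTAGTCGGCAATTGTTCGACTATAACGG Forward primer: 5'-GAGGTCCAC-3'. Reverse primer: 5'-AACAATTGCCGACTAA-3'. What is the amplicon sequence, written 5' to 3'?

Scanning the template, GAGGTCCAC occurs at positions 102–110; this primer anneals to the bottom strand there with its 3' end pointing downstream.
The reverse primer's reverse complement is TTAGTCGGCAATTGTT, which matches the template at positions 161–176.
The product is the template from position 102 through 176 (75 bp).

5'-GAGGTCCACCCCCCCATATTCTTCGGTGACCATTTTCGCTTTTAGACCATATTCGCATGTTAGTCGGCAATTGTT-3'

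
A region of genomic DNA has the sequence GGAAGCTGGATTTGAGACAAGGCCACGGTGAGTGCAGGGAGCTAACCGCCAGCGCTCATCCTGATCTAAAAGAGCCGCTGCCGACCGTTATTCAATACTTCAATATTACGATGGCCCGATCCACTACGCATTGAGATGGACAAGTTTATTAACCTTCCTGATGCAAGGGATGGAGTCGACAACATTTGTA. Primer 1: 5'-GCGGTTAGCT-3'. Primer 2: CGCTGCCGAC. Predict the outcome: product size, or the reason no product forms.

No product — the primers' 3' ends point away from each other.

Primer 1 (GCGGTTAGCT) has reverse complement AGCTAACCGC, which matches the top strand at positions 40–49; primer 1 anneals to the top strand there with its 3' end pointing upstream toward position 40.
Primer 2 (CGCTGCCGAC) matches the top strand directly at positions 76–85; it anneals to the bottom strand with its 3' end pointing downstream toward position 85.
The 3' ends diverge (primer 1 extends toward position 1, primer 2 toward position 190), so the primers never converge on a shared product.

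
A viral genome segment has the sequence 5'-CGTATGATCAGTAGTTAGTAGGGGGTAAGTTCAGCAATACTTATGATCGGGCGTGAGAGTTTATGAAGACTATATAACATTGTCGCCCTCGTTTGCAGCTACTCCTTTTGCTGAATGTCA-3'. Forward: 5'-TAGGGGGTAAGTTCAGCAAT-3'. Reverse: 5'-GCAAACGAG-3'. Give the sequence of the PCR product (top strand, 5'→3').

Scanning the template, TAGGGGGTAAGTTCAGCAAT occurs at positions 19–38; this primer anneals to the bottom strand there with its 3' end pointing downstream.
The reverse primer's reverse complement is CTCGTTTGC, which matches the template at positions 88–96.
The product is the template from position 19 through 96 (78 bp).

5'-TAGGGGGTAAGTTCAGCAATACTTATGATCGGGCGTGAGAGTTTATGAAGACTATATAACATTGTCGCCCTCGTTTGC-3'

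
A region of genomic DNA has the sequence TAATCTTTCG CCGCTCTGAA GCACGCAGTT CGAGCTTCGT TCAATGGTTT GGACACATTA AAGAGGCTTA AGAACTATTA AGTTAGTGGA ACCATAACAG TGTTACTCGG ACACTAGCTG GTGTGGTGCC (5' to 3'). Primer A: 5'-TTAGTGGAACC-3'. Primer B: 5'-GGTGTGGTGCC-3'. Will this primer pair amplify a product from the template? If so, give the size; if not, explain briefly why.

Primer A (TTAGTGGAACC) matches the top strand at positions 83–93 (3' end points downstream).
Primer B (GGTGTGGTGCC) also matches the top strand directly, at positions 120–130 — its reverse complement GGCACCACACC is not present.
Both primers anneal to the bottom strand with 3' ends pointing the same way, so neither can prime synthesis back toward the other.

No product — both primers anneal to the same strand and extend in the same direction.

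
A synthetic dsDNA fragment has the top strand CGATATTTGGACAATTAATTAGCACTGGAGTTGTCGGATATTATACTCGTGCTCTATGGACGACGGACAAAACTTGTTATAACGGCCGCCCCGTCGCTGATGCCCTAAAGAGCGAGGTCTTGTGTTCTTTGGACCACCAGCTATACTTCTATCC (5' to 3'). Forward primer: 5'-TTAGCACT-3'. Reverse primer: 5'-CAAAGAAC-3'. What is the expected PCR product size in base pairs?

113 bp

Scanning the template, TTAGCACT occurs at positions 19–26; this primer anneals to the bottom strand there with its 3' end pointing downstream.
Reverse complement of the reverse primer: GTTCTTTG. This occurs on the top strand at positions 124–131.
Amplicon spans positions 19–131: 113 bp.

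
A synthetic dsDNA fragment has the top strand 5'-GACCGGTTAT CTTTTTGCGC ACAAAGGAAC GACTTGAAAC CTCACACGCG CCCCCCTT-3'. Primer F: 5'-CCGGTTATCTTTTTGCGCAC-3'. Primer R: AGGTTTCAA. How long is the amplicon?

40 bp

The forward primer matches the template at positions 3–22.
The reverse primer's reverse complement is TTGAAACCT, which matches the template at positions 34–42.
Amplicon spans positions 3–42: 40 bp.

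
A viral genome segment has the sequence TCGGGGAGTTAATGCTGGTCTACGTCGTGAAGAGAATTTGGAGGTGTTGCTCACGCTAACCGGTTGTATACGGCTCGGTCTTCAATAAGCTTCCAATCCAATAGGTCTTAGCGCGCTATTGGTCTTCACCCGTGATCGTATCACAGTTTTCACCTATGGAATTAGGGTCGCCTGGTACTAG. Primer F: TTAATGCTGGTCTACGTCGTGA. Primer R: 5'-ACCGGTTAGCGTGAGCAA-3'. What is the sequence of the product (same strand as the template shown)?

5'-TTAATGCTGGTCTACGTCGTGAAGAGAATTTGGAGGTGTTGCTCACGCTAACCGGT-3'

The forward primer matches the template at positions 9–30.
Reverse complement of the reverse primer: TTGCTCACGCTAACCGGT. This occurs on the top strand at positions 47–64.
The product is the template from position 9 through 64 (56 bp).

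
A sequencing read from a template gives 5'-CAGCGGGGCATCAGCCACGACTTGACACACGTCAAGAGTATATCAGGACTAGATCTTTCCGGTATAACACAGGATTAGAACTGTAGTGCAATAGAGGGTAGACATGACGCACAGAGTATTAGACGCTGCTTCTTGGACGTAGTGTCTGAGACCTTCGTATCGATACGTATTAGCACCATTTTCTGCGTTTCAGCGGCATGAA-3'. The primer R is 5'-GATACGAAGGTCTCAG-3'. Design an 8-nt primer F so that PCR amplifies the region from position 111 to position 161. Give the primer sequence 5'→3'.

5'-ACAGAGTA-3'

The reverse primer's reverse complement CTGAGACCTTCGTATC matches the template at positions 146–161; the product starts at position 111.
The forward primer is identical to the top strand over positions 111–118: ACAGAGTA.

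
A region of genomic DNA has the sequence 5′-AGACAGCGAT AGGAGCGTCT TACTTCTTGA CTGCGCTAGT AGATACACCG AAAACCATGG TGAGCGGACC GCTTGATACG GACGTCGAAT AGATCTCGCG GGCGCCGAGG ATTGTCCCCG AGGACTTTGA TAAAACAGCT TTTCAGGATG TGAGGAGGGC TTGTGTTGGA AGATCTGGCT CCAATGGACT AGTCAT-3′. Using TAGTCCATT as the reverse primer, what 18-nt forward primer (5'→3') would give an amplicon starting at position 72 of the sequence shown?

The reverse primer's reverse complement AATGGACTA matches the template at positions 183–191; the product starts at position 72.
The forward primer is identical to the top strand over positions 72–89: CTTGATACGGACGTCGAA.

5'-CTTGATACGGACGTCGAA-3'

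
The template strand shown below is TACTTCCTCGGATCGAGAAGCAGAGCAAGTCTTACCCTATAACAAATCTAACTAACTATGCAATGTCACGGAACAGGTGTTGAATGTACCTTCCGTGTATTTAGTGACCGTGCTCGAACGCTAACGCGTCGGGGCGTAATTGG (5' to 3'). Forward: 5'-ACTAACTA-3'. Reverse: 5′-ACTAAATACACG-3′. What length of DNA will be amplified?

Scanning the template, ACTAACTA occurs at positions 51–58; this primer anneals to the bottom strand there with its 3' end pointing downstream.
The reverse primer's reverse complement is CGTGTATTTAGT, which matches the template at positions 94–105.
Amplicon spans positions 51–105: 55 bp.

55 bp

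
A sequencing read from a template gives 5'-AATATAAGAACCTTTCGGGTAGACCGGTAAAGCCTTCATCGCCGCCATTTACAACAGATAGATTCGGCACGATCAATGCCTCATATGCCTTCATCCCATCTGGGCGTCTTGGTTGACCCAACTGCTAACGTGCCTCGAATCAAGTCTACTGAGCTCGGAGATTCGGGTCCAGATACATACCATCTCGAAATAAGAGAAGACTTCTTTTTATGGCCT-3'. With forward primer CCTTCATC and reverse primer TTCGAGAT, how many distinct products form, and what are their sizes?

Two products: 157 bp, 102 bp

The forward primer CCTTCATC matches the top strand at positions 33–40, 88–95.
The reverse primer's reverse complement is ATCTCGAA, matching at positions 182–189.
Each forward site pairs with the reverse site to give a product ending at position 189: sizes 157, 102 bp.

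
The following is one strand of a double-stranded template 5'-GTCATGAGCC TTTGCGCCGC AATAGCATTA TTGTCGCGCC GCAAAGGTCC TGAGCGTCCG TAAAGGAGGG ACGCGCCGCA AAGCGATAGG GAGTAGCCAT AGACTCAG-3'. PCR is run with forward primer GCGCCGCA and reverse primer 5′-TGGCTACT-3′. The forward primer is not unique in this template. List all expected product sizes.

86 bp, 64 bp, 27 bp

The forward primer GCGCCGCA matches the top strand at positions 14–21, 36–43, 73–80.
The reverse primer's reverse complement is AGTAGCCA, matching at positions 92–99.
Each forward site pairs with the reverse site to give a product ending at position 99: sizes 86, 64, 27 bp.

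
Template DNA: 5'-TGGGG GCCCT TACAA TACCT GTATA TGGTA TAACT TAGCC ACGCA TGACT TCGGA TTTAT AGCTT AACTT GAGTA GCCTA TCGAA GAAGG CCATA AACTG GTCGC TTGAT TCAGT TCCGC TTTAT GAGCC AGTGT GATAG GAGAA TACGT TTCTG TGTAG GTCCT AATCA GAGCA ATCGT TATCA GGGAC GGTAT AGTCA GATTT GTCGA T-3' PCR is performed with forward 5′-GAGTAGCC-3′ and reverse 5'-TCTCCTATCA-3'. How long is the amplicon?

74 bp

Scanning the template, GAGTAGCC occurs at positions 71–78; this primer anneals to the bottom strand there with its 3' end pointing downstream.
Reverse complement of the reverse primer: TGATAGGAGA. This occurs on the top strand at positions 135–144.
Amplicon spans positions 71–144: 74 bp.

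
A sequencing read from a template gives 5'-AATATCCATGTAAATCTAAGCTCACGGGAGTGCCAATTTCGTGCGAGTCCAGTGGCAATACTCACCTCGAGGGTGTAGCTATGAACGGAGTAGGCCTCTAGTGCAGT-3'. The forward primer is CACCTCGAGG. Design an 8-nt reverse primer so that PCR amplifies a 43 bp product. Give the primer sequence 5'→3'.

The forward primer binds at positions 63–72, so a 43 bp product ends at position 63 + 43 − 1 = 105.
The reverse primer anneals to the top strand over positions 98–105, i.e. to CTAGTGCA.
Its sequence written 5'→3' is the reverse complement: TGCACTAG.

5'-TGCACTAG-3'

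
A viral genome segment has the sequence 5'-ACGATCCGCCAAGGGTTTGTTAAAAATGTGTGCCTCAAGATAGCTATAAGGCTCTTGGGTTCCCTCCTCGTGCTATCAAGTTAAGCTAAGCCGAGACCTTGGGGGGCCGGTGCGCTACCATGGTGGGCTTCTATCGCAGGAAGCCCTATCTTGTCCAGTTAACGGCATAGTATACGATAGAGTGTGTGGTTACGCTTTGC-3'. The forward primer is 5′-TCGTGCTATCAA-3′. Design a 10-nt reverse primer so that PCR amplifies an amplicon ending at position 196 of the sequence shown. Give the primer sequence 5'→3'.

5'-AGCGTAACCA-3'

The forward primer binds at positions 68–79; the product's 3' end on the top strand is position 196.
The reverse primer anneals to the top strand over positions 187–196, i.e. to TGGTTACGCT.
Its sequence written 5'→3' is the reverse complement: AGCGTAACCA.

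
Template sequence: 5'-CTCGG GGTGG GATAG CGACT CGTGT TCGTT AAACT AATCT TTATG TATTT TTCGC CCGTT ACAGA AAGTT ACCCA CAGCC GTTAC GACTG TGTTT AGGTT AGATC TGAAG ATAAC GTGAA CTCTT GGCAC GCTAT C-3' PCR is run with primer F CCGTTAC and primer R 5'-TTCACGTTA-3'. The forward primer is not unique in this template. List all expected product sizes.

65 bp, 42 bp

The forward primer CCGTTAC matches the top strand at positions 56–62, 79–85.
The reverse primer's reverse complement is TAACGTGAA, matching at positions 112–120.
Each forward site pairs with the reverse site to give a product ending at position 120: sizes 65, 42 bp.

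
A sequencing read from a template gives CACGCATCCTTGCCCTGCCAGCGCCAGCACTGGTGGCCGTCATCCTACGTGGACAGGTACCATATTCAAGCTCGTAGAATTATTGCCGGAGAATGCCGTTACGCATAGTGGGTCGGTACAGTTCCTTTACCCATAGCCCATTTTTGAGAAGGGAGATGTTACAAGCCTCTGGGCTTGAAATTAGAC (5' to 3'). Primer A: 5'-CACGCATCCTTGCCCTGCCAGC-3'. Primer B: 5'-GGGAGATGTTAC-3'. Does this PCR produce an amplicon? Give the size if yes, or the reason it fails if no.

Primer A (CACGCATCCTTGCCCTGCCAGC) matches the top strand at positions 1–22 (3' end points downstream).
Primer B (GGGAGATGTTAC) also matches the top strand directly, at positions 151–162 — its reverse complement GTAACATCTCCC is not present.
Both primers anneal to the bottom strand with 3' ends pointing the same way, so neither can prime synthesis back toward the other.

No product — both primers anneal to the same strand and extend in the same direction.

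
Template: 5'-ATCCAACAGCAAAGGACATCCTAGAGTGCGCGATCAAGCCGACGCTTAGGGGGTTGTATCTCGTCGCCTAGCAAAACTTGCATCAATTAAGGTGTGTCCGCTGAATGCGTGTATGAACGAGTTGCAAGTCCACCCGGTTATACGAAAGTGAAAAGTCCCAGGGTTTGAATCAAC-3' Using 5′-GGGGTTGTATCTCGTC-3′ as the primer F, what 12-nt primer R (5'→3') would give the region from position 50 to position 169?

The product's 3' end on the top strand is position 169.
The reverse primer anneals to the top strand over positions 158–169, i.e. to CCAGGGTTTGAA.
Its sequence written 5'→3' is the reverse complement: TTCAAACCCTGG.

5'-TTCAAACCCTGG-3'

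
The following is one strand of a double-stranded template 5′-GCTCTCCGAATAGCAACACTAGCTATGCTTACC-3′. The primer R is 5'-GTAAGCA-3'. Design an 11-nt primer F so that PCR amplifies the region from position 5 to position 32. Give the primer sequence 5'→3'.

5'-TCCGAATAGCA-3'

The reverse primer's reverse complement TGCTTAC matches the template at positions 26–32; the product starts at position 5.
The forward primer is identical to the top strand over positions 5–15: TCCGAATAGCA.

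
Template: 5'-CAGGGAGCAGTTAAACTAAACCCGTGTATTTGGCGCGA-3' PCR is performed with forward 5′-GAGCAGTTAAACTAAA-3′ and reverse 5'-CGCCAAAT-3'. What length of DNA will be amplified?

Forward primer GAGCAGTTAAACTAAA is found on the top strand at positions 5–20.
Reverse complement of the reverse primer: ATTTGGCG. This occurs on the top strand at positions 28–35.
Product length = (reverse-primer end) − (forward-primer start) + 1 = 35 − 5 + 1 = 31 bp.

31 bp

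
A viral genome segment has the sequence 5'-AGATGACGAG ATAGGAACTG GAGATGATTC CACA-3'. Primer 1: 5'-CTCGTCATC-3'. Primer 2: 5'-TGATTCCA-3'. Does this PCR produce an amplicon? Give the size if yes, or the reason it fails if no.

Primer 1 (CTCGTCATC) has reverse complement GATGACGAG, which matches the top strand at positions 2–10; primer 1 anneals to the top strand there with its 3' end pointing upstream toward position 2.
Primer 2 (TGATTCCA) matches the top strand directly at positions 25–32; it anneals to the bottom strand with its 3' end pointing downstream toward position 32.
The 3' ends diverge (primer 1 extends toward position 1, primer 2 toward position 34), so the primers never converge on a shared product.

No product — the primers' 3' ends point away from each other.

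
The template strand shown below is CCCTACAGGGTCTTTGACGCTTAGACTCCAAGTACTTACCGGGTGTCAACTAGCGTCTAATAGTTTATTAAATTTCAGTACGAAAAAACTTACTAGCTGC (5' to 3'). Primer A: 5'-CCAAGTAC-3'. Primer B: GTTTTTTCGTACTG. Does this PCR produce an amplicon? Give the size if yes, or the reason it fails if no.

Yes — a 62 bp product.

Primer A (CCAAGTAC) matches the top strand at positions 28–35; it acts as a forward primer.
Primer B's reverse complement is CAGTACGAAAAAAC, matching the top strand at positions 76–89; it acts as a reverse primer.
The 3' ends face each other across positions 28–89, giving a 62 bp product.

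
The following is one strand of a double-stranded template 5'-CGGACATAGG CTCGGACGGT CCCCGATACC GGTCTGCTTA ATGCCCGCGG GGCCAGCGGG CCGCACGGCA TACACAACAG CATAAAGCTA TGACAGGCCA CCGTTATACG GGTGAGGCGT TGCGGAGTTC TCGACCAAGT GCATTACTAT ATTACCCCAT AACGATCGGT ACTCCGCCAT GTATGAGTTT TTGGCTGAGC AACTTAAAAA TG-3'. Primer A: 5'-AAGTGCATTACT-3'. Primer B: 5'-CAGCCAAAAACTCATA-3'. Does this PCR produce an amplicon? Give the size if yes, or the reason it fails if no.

Yes — a 61 bp product.

Primer A (AAGTGCATTACT) matches the top strand at positions 137–148; it acts as a forward primer.
Primer B's reverse complement is TATGAGTTTTTGGCTG, matching the top strand at positions 182–197; it acts as a reverse primer.
The 3' ends face each other across positions 137–197, giving a 61 bp product.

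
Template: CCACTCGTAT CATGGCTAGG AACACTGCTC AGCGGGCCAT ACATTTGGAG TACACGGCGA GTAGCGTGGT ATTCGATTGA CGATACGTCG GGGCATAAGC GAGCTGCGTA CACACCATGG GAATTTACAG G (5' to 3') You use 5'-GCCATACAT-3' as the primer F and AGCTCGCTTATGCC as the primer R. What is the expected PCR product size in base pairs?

The forward primer matches the template at positions 36–44.
Reverse complement of the reverse primer: GGCATAAGCGAGCT. This occurs on the top strand at positions 92–105.
The product runs from position 36 to position 105, so its length is 105 − 36 + 1 = 70 bp.

70 bp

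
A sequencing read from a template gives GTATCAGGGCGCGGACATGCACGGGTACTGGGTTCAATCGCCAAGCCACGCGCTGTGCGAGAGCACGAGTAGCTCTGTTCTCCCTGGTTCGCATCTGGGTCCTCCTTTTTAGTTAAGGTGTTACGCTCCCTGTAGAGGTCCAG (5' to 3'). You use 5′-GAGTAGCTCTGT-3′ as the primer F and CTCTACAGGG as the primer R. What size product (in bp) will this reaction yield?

71 bp

Forward primer GAGTAGCTCTGT is found on the top strand at positions 67–78.
Taking the reverse complement of CTCTACAGGG gives CCCTGTAGAG, found at positions 128–137 on the template; the primer anneals here to the top strand with its 3' end pointing upstream.
Product length = (reverse-primer end) − (forward-primer start) + 1 = 137 − 67 + 1 = 71 bp.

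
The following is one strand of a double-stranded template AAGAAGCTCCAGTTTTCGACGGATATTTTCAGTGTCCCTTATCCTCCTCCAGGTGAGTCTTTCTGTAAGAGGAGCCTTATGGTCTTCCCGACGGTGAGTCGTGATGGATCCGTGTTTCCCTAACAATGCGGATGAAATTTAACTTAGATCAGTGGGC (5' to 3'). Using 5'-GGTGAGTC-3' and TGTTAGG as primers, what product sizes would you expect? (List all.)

74 bp, 33 bp

The forward primer GGTGAGTC matches the top strand at positions 52–59, 93–100.
The reverse primer's reverse complement is CCTAACA, matching at positions 119–125.
Each forward site pairs with the reverse site to give a product ending at position 125: sizes 74, 33 bp.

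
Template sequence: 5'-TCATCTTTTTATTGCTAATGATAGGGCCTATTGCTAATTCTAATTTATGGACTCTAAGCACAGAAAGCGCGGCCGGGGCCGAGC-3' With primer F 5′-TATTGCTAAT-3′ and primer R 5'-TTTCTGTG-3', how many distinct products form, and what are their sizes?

The forward primer TATTGCTAAT matches the top strand at positions 10–19, 29–38.
The reverse primer's reverse complement is CACAGAAA, matching at positions 59–66.
Each forward site pairs with the reverse site to give a product ending at position 66: sizes 57, 38 bp.

Two products: 57 bp, 38 bp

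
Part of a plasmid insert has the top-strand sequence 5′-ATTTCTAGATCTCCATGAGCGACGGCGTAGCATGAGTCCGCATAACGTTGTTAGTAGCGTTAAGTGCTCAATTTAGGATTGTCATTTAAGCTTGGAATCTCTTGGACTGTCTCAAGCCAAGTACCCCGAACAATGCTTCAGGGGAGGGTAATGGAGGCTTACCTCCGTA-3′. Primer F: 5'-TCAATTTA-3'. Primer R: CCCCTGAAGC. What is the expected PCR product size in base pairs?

77 bp

The forward primer matches the template at positions 68–75.
The reverse primer's reverse complement is GCTTCAGGGG, which matches the template at positions 135–144.
The product runs from position 68 to position 144, so its length is 144 − 68 + 1 = 77 bp.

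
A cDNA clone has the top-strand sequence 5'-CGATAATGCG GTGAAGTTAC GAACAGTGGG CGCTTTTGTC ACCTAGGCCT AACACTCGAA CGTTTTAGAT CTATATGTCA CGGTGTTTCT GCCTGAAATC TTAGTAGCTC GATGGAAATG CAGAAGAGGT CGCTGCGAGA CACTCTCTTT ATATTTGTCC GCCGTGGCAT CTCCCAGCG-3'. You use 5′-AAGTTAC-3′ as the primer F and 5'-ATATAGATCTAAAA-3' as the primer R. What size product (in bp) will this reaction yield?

63 bp

Scanning the template, AAGTTAC occurs at positions 14–20; this primer anneals to the bottom strand there with its 3' end pointing downstream.
The reverse primer's reverse complement is TTTTAGATCTATAT, which matches the template at positions 63–76.
The product runs from position 14 to position 76, so its length is 76 − 14 + 1 = 63 bp.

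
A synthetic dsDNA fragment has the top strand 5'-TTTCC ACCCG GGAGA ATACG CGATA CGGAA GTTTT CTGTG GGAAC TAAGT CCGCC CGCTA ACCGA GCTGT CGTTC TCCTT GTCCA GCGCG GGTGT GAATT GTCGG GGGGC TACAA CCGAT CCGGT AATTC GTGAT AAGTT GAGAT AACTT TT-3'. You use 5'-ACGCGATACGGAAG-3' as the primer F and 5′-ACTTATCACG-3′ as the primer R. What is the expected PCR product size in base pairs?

122 bp

Scanning the template, ACGCGATACGGAAG occurs at positions 18–31; this primer anneals to the bottom strand there with its 3' end pointing downstream.
Reverse complement of the reverse primer: CGTGATAAGT. This occurs on the top strand at positions 130–139.
Amplicon spans positions 18–139: 122 bp.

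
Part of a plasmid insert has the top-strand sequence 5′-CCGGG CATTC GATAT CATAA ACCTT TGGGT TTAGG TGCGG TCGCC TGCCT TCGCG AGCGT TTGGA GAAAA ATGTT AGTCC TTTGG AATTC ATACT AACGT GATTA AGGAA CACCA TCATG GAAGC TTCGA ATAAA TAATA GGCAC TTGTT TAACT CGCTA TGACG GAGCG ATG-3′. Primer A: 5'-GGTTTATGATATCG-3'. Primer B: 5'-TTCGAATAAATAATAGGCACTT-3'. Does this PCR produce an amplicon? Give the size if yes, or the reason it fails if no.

Primer A (GGTTTATGATATCG) has reverse complement CGATATCATAAACC, which matches the top strand at positions 10–23; primer A anneals to the top strand there with its 3' end pointing upstream toward position 10.
Primer B (TTCGAATAAATAATAGGCACTT) matches the top strand directly at positions 126–147; it anneals to the bottom strand with its 3' end pointing downstream toward position 147.
The 3' ends diverge (primer A extends toward position 1, primer B toward position 173), so the primers never converge on a shared product.

No product — the primers' 3' ends point away from each other.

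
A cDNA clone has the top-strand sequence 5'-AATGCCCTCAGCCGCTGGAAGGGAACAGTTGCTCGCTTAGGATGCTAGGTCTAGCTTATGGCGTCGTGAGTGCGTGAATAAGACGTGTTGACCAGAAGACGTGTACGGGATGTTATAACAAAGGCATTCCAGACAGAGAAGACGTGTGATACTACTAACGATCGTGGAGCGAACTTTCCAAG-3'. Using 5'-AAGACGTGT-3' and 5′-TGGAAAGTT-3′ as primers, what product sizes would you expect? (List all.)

The forward primer AAGACGTGT matches the top strand at positions 80–88, 96–104, 139–147.
The reverse primer's reverse complement is AACTTTCCA, matching at positions 172–180.
Each forward site pairs with the reverse site to give a product ending at position 180: sizes 101, 85, 42 bp.

101 bp, 85 bp, 42 bp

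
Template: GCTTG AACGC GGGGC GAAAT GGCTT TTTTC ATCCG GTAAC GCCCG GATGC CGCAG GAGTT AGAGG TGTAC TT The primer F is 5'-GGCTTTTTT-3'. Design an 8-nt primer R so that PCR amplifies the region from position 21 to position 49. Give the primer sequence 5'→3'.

The product's 3' end on the top strand is position 49.
The reverse primer anneals to the top strand over positions 42–49, i.e. to CCCGGATG.
Its sequence written 5'→3' is the reverse complement: CATCCGGG.

5'-CATCCGGG-3'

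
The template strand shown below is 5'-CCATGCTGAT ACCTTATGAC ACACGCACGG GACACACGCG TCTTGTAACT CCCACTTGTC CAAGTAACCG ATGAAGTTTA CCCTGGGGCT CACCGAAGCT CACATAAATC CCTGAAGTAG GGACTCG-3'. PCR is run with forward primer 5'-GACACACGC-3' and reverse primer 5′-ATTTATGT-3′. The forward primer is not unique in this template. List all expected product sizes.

92 bp, 79 bp

The forward primer GACACACGC matches the top strand at positions 18–26, 31–39.
The reverse primer's reverse complement is ACATAAAT, matching at positions 102–109.
Each forward site pairs with the reverse site to give a product ending at position 109: sizes 92, 79 bp.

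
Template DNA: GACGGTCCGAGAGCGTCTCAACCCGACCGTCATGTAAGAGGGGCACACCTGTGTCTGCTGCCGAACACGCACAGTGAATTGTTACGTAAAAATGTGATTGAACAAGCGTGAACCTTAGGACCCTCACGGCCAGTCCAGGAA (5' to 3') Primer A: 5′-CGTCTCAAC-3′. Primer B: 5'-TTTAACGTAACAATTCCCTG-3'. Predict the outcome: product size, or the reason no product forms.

No product — primer B has no binding site in the template.

Primer B (TTTAACGTAACAATTCCCTG) does not match the top strand, and its reverse complement CAGGGAATTGTTACGTTAAA does not match either.
With no annealing site for primer B, no amplification occurs.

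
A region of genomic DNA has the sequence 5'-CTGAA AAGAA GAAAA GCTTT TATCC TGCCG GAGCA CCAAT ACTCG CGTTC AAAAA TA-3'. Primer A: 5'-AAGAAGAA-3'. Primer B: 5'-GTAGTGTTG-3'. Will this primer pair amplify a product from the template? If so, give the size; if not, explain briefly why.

Primer B (GTAGTGTTG) does not match the top strand, and its reverse complement CAACACTAC does not match either.
With no annealing site for primer B, no amplification occurs.

No product — primer B has no binding site in the template.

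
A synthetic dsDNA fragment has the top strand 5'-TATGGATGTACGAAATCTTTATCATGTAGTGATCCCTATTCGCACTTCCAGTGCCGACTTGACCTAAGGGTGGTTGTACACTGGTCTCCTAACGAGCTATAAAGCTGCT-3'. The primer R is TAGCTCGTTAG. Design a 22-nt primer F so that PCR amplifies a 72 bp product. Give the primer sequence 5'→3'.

5'-AGTGATCCCTATTCGCACTTCC-3'

The reverse primer's reverse complement CTAACGAGCTA matches the template at positions 89–99, so the product ends at position 99.
A 72 bp product then starts at position 99 − 72 + 1 = 28.
The forward primer is identical to the top strand there: AGTGATCCCTATTCGCACTTCC.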